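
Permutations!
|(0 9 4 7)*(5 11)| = 4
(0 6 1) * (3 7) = (0 6 1)(3 7) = [6, 0, 2, 7, 4, 5, 1, 3]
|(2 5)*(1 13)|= 2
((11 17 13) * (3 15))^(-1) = (3 15)(11 13 17)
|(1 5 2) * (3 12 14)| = |(1 5 2)(3 12 14)| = 3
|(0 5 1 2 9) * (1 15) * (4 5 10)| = 8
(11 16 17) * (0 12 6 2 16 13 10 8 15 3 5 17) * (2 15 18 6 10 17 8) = (0 12 10 2 16)(3 5 8 18 6 15)(11 13 17) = [12, 1, 16, 5, 4, 8, 15, 7, 18, 9, 2, 13, 10, 17, 14, 3, 0, 11, 6]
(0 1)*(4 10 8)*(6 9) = [1, 0, 2, 3, 10, 5, 9, 7, 4, 6, 8] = (0 1)(4 10 8)(6 9)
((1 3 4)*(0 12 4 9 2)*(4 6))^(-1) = ((0 12 6 4 1 3 9 2))^(-1) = (0 2 9 3 1 4 6 12)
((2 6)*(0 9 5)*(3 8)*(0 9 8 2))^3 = ((0 8 3 2 6)(5 9))^3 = (0 2 8 6 3)(5 9)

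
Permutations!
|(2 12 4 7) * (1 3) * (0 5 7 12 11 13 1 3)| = 14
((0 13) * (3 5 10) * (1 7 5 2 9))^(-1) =((0 13)(1 7 5 10 3 2 9))^(-1) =(0 13)(1 9 2 3 10 5 7)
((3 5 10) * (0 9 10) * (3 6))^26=(0 10 3)(5 9 6)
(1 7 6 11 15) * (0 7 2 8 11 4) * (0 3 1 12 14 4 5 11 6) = (0 7)(1 2 8 6 5 11 15 12 14 4 3) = [7, 2, 8, 1, 3, 11, 5, 0, 6, 9, 10, 15, 14, 13, 4, 12]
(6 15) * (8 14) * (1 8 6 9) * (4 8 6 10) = [0, 6, 2, 3, 8, 5, 15, 7, 14, 1, 4, 11, 12, 13, 10, 9] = (1 6 15 9)(4 8 14 10)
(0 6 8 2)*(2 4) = (0 6 8 4 2) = [6, 1, 0, 3, 2, 5, 8, 7, 4]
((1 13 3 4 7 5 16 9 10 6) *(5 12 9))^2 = (16)(1 3 7 9 6 13 4 12 10) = ((1 13 3 4 7 12 9 10 6)(5 16))^2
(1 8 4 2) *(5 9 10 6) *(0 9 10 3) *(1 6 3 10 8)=[9, 1, 6, 0, 2, 8, 5, 7, 4, 10, 3]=(0 9 10 3)(2 6 5 8 4)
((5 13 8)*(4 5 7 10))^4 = (4 7 13)(5 10 8)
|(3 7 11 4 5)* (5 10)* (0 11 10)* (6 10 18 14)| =21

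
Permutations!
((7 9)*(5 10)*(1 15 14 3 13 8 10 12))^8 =(1 12 5 10 8 13 3 14 15)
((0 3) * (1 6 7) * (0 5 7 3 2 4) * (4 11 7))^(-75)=((0 2 11 7 1 6 3 5 4))^(-75)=(0 3 7)(1 2 5)(4 6 11)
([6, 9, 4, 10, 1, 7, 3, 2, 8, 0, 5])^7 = [4, 7, 10, 9, 5, 6, 1, 3, 8, 2, 0]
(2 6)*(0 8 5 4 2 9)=(0 8 5 4 2 6 9)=[8, 1, 6, 3, 2, 4, 9, 7, 5, 0]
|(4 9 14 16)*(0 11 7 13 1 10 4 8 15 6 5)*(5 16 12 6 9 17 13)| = 140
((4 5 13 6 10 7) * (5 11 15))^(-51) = ((4 11 15 5 13 6 10 7))^(-51) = (4 6 15 7 13 11 10 5)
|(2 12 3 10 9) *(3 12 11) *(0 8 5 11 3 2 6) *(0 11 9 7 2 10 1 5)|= |(12)(0 8)(1 5 9 6 11 10 7 2 3)|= 18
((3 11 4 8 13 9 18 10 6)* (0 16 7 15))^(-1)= (0 15 7 16)(3 6 10 18 9 13 8 4 11)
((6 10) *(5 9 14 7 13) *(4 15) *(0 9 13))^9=(0 9 14 7)(4 15)(5 13)(6 10)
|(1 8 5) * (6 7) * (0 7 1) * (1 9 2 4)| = 9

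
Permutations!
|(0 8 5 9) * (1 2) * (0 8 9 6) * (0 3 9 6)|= 6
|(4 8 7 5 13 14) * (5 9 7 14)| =|(4 8 14)(5 13)(7 9)| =6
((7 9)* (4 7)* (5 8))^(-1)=((4 7 9)(5 8))^(-1)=(4 9 7)(5 8)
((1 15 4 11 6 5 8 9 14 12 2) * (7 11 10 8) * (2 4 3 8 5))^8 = (1 10 3 7 9 6 12)(2 4 15 5 8 11 14)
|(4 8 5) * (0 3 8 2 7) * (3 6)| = |(0 6 3 8 5 4 2 7)| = 8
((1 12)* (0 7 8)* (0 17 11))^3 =((0 7 8 17 11)(1 12))^3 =(0 17 7 11 8)(1 12)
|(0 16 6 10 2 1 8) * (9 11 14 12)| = |(0 16 6 10 2 1 8)(9 11 14 12)| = 28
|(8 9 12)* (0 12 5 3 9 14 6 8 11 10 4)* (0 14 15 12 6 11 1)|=12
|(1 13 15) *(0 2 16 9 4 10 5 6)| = |(0 2 16 9 4 10 5 6)(1 13 15)| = 24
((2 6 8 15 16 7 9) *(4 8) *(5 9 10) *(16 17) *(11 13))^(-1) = (2 9 5 10 7 16 17 15 8 4 6)(11 13)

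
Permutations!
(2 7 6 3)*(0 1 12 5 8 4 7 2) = [1, 12, 2, 0, 7, 8, 3, 6, 4, 9, 10, 11, 5] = (0 1 12 5 8 4 7 6 3)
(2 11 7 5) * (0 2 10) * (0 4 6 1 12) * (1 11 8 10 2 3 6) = (0 3 6 11 7 5 2 8 10 4 1 12) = [3, 12, 8, 6, 1, 2, 11, 5, 10, 9, 4, 7, 0]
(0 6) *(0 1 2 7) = [6, 2, 7, 3, 4, 5, 1, 0] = (0 6 1 2 7)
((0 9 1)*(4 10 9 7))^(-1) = (0 1 9 10 4 7)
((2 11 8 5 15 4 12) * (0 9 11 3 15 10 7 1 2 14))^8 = (0 2 11 15 5 12 7)(1 9 3 8 4 10 14)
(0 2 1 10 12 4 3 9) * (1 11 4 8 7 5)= (0 2 11 4 3 9)(1 10 12 8 7 5)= [2, 10, 11, 9, 3, 1, 6, 5, 7, 0, 12, 4, 8]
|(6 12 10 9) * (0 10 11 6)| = 3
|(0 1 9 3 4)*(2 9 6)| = 7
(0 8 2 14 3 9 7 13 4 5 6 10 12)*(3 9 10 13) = [8, 1, 14, 10, 5, 6, 13, 3, 2, 7, 12, 11, 0, 4, 9] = (0 8 2 14 9 7 3 10 12)(4 5 6 13)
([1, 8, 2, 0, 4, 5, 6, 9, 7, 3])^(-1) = [3, 0, 2, 9, 4, 5, 6, 8, 1, 7]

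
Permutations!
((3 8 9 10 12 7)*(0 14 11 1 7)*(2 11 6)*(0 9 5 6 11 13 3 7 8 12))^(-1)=(0 10 9 12 3 13 2 6 5 8 1 11 14)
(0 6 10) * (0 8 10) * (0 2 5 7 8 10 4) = [6, 1, 5, 3, 0, 7, 2, 8, 4, 9, 10] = (10)(0 6 2 5 7 8 4)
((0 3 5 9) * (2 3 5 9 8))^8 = (0 8 3)(2 9 5)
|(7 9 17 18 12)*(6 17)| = |(6 17 18 12 7 9)| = 6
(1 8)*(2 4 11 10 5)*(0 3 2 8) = (0 3 2 4 11 10 5 8 1) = [3, 0, 4, 2, 11, 8, 6, 7, 1, 9, 5, 10]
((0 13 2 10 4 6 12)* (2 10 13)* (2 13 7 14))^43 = ((0 13 10 4 6 12)(2 7 14))^43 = (0 13 10 4 6 12)(2 7 14)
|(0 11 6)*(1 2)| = 6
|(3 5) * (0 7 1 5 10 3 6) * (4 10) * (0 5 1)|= |(0 7)(3 4 10)(5 6)|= 6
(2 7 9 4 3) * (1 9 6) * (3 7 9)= (1 3 2 9 4 7 6)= [0, 3, 9, 2, 7, 5, 1, 6, 8, 4]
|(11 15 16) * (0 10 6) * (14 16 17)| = 15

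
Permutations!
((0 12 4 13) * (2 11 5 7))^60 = (13)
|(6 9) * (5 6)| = |(5 6 9)| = 3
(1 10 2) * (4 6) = [0, 10, 1, 3, 6, 5, 4, 7, 8, 9, 2] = (1 10 2)(4 6)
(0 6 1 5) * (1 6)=[1, 5, 2, 3, 4, 0, 6]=(6)(0 1 5)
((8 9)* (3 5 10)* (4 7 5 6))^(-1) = ((3 6 4 7 5 10)(8 9))^(-1) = (3 10 5 7 4 6)(8 9)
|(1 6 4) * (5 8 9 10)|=|(1 6 4)(5 8 9 10)|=12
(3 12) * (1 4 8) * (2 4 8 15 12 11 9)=(1 8)(2 4 15 12 3 11 9)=[0, 8, 4, 11, 15, 5, 6, 7, 1, 2, 10, 9, 3, 13, 14, 12]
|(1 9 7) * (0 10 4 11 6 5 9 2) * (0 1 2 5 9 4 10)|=8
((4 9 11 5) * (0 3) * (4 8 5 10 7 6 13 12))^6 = ((0 3)(4 9 11 10 7 6 13 12)(5 8))^6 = (4 13 7 11)(6 10 9 12)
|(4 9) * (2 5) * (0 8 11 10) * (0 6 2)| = 14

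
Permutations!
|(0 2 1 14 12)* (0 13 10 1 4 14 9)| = |(0 2 4 14 12 13 10 1 9)| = 9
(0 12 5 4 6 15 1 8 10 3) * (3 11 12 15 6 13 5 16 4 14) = (0 15 1 8 10 11 12 16 4 13 5 14 3) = [15, 8, 2, 0, 13, 14, 6, 7, 10, 9, 11, 12, 16, 5, 3, 1, 4]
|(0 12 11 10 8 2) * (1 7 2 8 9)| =|(0 12 11 10 9 1 7 2)| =8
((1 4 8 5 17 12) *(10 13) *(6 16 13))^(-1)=(1 12 17 5 8 4)(6 10 13 16)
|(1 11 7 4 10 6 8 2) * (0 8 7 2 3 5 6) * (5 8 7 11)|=|(0 7 4 10)(1 5 6 11 2)(3 8)|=20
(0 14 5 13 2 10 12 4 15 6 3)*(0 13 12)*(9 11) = (0 14 5 12 4 15 6 3 13 2 10)(9 11) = [14, 1, 10, 13, 15, 12, 3, 7, 8, 11, 0, 9, 4, 2, 5, 6]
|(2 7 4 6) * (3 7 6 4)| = 2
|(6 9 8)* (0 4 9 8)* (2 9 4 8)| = |(0 8 6 2 9)| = 5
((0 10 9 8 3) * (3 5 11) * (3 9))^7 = (0 10 3)(5 8 9 11)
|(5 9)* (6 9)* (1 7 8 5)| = |(1 7 8 5 6 9)| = 6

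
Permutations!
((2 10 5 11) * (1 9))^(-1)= (1 9)(2 11 5 10)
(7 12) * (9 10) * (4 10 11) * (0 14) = (0 14)(4 10 9 11)(7 12) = [14, 1, 2, 3, 10, 5, 6, 12, 8, 11, 9, 4, 7, 13, 0]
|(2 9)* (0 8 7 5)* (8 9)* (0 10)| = 7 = |(0 9 2 8 7 5 10)|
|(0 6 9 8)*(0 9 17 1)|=4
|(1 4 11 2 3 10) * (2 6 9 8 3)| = |(1 4 11 6 9 8 3 10)| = 8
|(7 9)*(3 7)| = |(3 7 9)| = 3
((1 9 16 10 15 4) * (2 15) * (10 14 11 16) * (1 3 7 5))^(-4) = (1 4 9 3 10 7 2 5 15)(11 14 16)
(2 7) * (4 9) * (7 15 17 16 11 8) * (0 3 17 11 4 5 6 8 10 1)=[3, 0, 15, 17, 9, 6, 8, 2, 7, 5, 1, 10, 12, 13, 14, 11, 4, 16]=(0 3 17 16 4 9 5 6 8 7 2 15 11 10 1)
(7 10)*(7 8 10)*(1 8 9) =(1 8 10 9) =[0, 8, 2, 3, 4, 5, 6, 7, 10, 1, 9]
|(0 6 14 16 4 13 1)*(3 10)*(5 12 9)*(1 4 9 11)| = 18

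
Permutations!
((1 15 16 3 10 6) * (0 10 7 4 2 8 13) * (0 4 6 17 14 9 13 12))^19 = ((0 10 17 14 9 13 4 2 8 12)(1 15 16 3 7 6))^19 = (0 12 8 2 4 13 9 14 17 10)(1 15 16 3 7 6)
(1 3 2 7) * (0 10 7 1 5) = (0 10 7 5)(1 3 2) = [10, 3, 1, 2, 4, 0, 6, 5, 8, 9, 7]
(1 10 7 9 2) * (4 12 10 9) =(1 9 2)(4 12 10 7) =[0, 9, 1, 3, 12, 5, 6, 4, 8, 2, 7, 11, 10]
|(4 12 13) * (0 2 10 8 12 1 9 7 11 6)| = 12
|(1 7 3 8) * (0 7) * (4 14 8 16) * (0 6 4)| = 20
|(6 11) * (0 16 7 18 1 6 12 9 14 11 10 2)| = |(0 16 7 18 1 6 10 2)(9 14 11 12)| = 8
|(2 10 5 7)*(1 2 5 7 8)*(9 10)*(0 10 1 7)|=|(0 10)(1 2 9)(5 8 7)|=6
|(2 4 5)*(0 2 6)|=5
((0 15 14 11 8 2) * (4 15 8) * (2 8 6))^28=((0 6 2)(4 15 14 11))^28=(15)(0 6 2)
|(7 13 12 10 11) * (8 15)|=10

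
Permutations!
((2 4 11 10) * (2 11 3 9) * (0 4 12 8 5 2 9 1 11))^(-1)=(0 10 11 1 3 4)(2 5 8 12)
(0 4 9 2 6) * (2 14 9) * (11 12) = (0 4 2 6)(9 14)(11 12) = [4, 1, 6, 3, 2, 5, 0, 7, 8, 14, 10, 12, 11, 13, 9]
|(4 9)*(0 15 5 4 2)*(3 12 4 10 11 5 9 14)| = 12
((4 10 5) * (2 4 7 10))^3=(10)(2 4)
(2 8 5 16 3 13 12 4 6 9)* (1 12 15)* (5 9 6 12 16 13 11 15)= [0, 16, 8, 11, 12, 13, 6, 7, 9, 2, 10, 15, 4, 5, 14, 1, 3]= (1 16 3 11 15)(2 8 9)(4 12)(5 13)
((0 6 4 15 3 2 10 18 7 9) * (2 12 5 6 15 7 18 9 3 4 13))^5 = (18)(0 12 10 7 13 15 5 9 3 2 4 6)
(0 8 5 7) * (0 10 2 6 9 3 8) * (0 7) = (0 7 10 2 6 9 3 8 5) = [7, 1, 6, 8, 4, 0, 9, 10, 5, 3, 2]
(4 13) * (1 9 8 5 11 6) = (1 9 8 5 11 6)(4 13) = [0, 9, 2, 3, 13, 11, 1, 7, 5, 8, 10, 6, 12, 4]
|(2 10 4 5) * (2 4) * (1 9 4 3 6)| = 6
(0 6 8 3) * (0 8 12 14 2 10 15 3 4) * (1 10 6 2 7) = (0 2 6 12 14 7 1 10 15 3 8 4) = [2, 10, 6, 8, 0, 5, 12, 1, 4, 9, 15, 11, 14, 13, 7, 3]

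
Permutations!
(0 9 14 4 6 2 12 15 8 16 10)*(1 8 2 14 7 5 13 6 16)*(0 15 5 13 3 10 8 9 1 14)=(0 1 9 7 13 6)(2 12 5 3 10 15)(4 16 8 14)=[1, 9, 12, 10, 16, 3, 0, 13, 14, 7, 15, 11, 5, 6, 4, 2, 8]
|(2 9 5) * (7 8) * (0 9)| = |(0 9 5 2)(7 8)| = 4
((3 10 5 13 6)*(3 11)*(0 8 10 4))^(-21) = ((0 8 10 5 13 6 11 3 4))^(-21) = (0 11 5)(3 13 8)(4 6 10)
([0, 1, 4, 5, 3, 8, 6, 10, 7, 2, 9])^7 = [0, 1, 9, 4, 2, 3, 6, 8, 5, 10, 7]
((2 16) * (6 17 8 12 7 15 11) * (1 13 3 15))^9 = (1 7 12 8 17 6 11 15 3 13)(2 16)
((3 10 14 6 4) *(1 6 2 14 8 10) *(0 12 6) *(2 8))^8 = (14)(0 6 3)(1 12 4) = ((0 12 6 4 3 1)(2 14 8 10))^8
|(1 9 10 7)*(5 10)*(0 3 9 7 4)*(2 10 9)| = 10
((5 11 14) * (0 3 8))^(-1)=(0 8 3)(5 14 11)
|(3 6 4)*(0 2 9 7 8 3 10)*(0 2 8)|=|(0 8 3 6 4 10 2 9 7)|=9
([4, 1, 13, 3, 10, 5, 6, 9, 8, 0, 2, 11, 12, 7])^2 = [10, 1, 7, 3, 2, 5, 6, 0, 8, 4, 13, 11, 12, 9]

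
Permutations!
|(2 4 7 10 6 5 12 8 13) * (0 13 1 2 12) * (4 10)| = 18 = |(0 13 12 8 1 2 10 6 5)(4 7)|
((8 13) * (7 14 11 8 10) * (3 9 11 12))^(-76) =((3 9 11 8 13 10 7 14 12))^(-76) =(3 10 9 7 11 14 8 12 13)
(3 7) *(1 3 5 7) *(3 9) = [0, 9, 2, 1, 4, 7, 6, 5, 8, 3] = (1 9 3)(5 7)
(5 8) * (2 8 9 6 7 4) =(2 8 5 9 6 7 4) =[0, 1, 8, 3, 2, 9, 7, 4, 5, 6]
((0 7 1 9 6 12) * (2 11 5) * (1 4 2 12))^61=(0 5 2 7 12 11 4)(1 9 6)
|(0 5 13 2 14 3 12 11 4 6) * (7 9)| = |(0 5 13 2 14 3 12 11 4 6)(7 9)| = 10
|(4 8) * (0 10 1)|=6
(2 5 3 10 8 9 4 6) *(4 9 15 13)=(2 5 3 10 8 15 13 4 6)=[0, 1, 5, 10, 6, 3, 2, 7, 15, 9, 8, 11, 12, 4, 14, 13]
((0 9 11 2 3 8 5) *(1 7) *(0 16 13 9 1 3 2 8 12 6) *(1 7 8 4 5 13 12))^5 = (0 13 16 3 11 6 8 5 7 9 12 1 4)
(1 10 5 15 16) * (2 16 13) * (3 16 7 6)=(1 10 5 15 13 2 7 6 3 16)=[0, 10, 7, 16, 4, 15, 3, 6, 8, 9, 5, 11, 12, 2, 14, 13, 1]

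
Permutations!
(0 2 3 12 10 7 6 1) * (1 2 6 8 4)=(0 6 2 3 12 10 7 8 4 1)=[6, 0, 3, 12, 1, 5, 2, 8, 4, 9, 7, 11, 10]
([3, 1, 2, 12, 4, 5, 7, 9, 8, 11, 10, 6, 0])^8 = [12, 1, 2, 0, 4, 5, 6, 7, 8, 9, 10, 11, 3]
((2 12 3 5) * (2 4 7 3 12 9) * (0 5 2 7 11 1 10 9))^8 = ((12)(0 5 4 11 1 10 9 7 3 2))^8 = (12)(0 3 9 1 4)(2 7 10 11 5)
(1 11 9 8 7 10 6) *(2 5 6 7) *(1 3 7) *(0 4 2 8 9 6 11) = [4, 0, 5, 7, 2, 11, 3, 10, 8, 9, 1, 6] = (0 4 2 5 11 6 3 7 10 1)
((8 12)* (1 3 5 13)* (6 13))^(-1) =((1 3 5 6 13)(8 12))^(-1) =(1 13 6 5 3)(8 12)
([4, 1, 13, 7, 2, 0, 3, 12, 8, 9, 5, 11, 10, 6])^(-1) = [5, 1, 4, 6, 0, 10, 13, 3, 8, 9, 12, 11, 7, 2]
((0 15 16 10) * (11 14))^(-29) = ((0 15 16 10)(11 14))^(-29) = (0 10 16 15)(11 14)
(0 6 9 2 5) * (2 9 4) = (9)(0 6 4 2 5) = [6, 1, 5, 3, 2, 0, 4, 7, 8, 9]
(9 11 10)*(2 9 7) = (2 9 11 10 7) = [0, 1, 9, 3, 4, 5, 6, 2, 8, 11, 7, 10]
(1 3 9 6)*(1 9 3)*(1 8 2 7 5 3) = [0, 8, 7, 1, 4, 3, 9, 5, 2, 6] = (1 8 2 7 5 3)(6 9)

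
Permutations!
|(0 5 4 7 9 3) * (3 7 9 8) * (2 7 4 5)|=|(0 2 7 8 3)(4 9)|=10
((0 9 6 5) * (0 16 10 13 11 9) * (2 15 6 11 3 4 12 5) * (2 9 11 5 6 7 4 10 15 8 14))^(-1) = (2 14 8)(3 13 10)(4 7 15 16 5 9 6 12)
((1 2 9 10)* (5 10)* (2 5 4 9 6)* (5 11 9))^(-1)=(1 10 5 4 9 11)(2 6)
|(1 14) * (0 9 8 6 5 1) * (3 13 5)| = 9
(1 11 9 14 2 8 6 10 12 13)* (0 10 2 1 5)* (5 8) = (0 10 12 13 8 6 2 5)(1 11 9 14) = [10, 11, 5, 3, 4, 0, 2, 7, 6, 14, 12, 9, 13, 8, 1]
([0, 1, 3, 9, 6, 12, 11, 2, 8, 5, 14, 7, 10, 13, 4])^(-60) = (2 14 3 4 9 6 5 11 12 7 10)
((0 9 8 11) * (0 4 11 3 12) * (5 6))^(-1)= ((0 9 8 3 12)(4 11)(5 6))^(-1)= (0 12 3 8 9)(4 11)(5 6)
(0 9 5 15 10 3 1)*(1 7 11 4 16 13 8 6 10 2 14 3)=(0 9 5 15 2 14 3 7 11 4 16 13 8 6 10 1)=[9, 0, 14, 7, 16, 15, 10, 11, 6, 5, 1, 4, 12, 8, 3, 2, 13]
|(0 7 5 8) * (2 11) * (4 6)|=|(0 7 5 8)(2 11)(4 6)|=4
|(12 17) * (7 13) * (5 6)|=2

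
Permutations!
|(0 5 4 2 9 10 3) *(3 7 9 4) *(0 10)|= 6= |(0 5 3 10 7 9)(2 4)|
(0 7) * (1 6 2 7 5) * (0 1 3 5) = (1 6 2 7)(3 5) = [0, 6, 7, 5, 4, 3, 2, 1]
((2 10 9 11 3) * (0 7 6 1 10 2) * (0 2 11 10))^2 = ((0 7 6 1)(2 11 3)(9 10))^2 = (0 6)(1 7)(2 3 11)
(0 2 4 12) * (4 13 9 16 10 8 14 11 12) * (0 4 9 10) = [2, 1, 13, 3, 9, 5, 6, 7, 14, 16, 8, 12, 4, 10, 11, 15, 0] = (0 2 13 10 8 14 11 12 4 9 16)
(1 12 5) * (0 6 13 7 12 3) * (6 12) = [12, 3, 2, 0, 4, 1, 13, 6, 8, 9, 10, 11, 5, 7] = (0 12 5 1 3)(6 13 7)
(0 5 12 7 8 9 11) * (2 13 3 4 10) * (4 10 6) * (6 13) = (0 5 12 7 8 9 11)(2 6 4 13 3 10) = [5, 1, 6, 10, 13, 12, 4, 8, 9, 11, 2, 0, 7, 3]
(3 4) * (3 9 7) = (3 4 9 7) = [0, 1, 2, 4, 9, 5, 6, 3, 8, 7]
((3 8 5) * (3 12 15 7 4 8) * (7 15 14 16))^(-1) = (4 7 16 14 12 5 8)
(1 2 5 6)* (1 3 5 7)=(1 2 7)(3 5 6)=[0, 2, 7, 5, 4, 6, 3, 1]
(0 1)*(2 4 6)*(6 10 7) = [1, 0, 4, 3, 10, 5, 2, 6, 8, 9, 7] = (0 1)(2 4 10 7 6)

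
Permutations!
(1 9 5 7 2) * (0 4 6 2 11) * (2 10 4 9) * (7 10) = (0 9 5 10 4 6 7 11)(1 2) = [9, 2, 1, 3, 6, 10, 7, 11, 8, 5, 4, 0]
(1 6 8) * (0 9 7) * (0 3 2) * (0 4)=(0 9 7 3 2 4)(1 6 8)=[9, 6, 4, 2, 0, 5, 8, 3, 1, 7]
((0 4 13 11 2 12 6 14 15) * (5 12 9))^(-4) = ((0 4 13 11 2 9 5 12 6 14 15))^(-4) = (0 12 11 15 5 13 14 9 4 6 2)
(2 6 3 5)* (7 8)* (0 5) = (0 5 2 6 3)(7 8) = [5, 1, 6, 0, 4, 2, 3, 8, 7]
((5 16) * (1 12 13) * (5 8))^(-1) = (1 13 12)(5 8 16)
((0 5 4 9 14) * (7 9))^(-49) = (0 14 9 7 4 5)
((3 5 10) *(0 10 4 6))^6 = (10)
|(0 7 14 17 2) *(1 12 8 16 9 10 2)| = |(0 7 14 17 1 12 8 16 9 10 2)| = 11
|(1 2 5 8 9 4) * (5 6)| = |(1 2 6 5 8 9 4)| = 7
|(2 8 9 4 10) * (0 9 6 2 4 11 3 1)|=30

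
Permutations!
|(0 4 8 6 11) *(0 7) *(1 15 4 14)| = 9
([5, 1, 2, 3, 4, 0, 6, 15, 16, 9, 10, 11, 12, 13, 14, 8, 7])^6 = [0, 1, 2, 3, 4, 5, 6, 8, 7, 9, 10, 11, 12, 13, 14, 16, 15]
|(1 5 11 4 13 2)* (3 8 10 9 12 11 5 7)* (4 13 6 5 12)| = |(1 7 3 8 10 9 4 6 5 12 11 13 2)| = 13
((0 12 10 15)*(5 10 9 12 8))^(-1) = ((0 8 5 10 15)(9 12))^(-1) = (0 15 10 5 8)(9 12)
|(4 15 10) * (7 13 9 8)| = 12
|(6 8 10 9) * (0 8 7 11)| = 7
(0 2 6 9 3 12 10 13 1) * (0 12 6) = (0 2)(1 12 10 13)(3 6 9) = [2, 12, 0, 6, 4, 5, 9, 7, 8, 3, 13, 11, 10, 1]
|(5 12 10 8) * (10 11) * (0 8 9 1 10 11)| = 12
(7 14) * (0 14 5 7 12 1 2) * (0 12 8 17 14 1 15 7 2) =(0 1)(2 12 15 7 5)(8 17 14) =[1, 0, 12, 3, 4, 2, 6, 5, 17, 9, 10, 11, 15, 13, 8, 7, 16, 14]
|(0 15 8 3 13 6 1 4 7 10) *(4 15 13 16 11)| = |(0 13 6 1 15 8 3 16 11 4 7 10)| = 12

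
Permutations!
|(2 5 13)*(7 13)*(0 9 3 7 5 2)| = |(0 9 3 7 13)| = 5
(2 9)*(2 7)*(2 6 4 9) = (4 9 7 6) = [0, 1, 2, 3, 9, 5, 4, 6, 8, 7]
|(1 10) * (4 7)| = |(1 10)(4 7)| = 2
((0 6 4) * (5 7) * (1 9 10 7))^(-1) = (0 4 6)(1 5 7 10 9)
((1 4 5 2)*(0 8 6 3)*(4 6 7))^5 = ((0 8 7 4 5 2 1 6 3))^5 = (0 2 8 1 7 6 4 3 5)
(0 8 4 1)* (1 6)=(0 8 4 6 1)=[8, 0, 2, 3, 6, 5, 1, 7, 4]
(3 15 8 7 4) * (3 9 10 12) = (3 15 8 7 4 9 10 12) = [0, 1, 2, 15, 9, 5, 6, 4, 7, 10, 12, 11, 3, 13, 14, 8]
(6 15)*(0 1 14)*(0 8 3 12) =(0 1 14 8 3 12)(6 15) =[1, 14, 2, 12, 4, 5, 15, 7, 3, 9, 10, 11, 0, 13, 8, 6]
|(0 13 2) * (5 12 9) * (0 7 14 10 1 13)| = 6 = |(1 13 2 7 14 10)(5 12 9)|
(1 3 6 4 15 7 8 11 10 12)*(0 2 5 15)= (0 2 5 15 7 8 11 10 12 1 3 6 4)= [2, 3, 5, 6, 0, 15, 4, 8, 11, 9, 12, 10, 1, 13, 14, 7]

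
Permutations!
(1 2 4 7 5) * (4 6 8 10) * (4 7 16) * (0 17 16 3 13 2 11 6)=(0 17 16 4 3 13 2)(1 11 6 8 10 7 5)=[17, 11, 0, 13, 3, 1, 8, 5, 10, 9, 7, 6, 12, 2, 14, 15, 4, 16]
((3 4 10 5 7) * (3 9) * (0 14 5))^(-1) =(0 10 4 3 9 7 5 14)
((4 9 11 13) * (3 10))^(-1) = ((3 10)(4 9 11 13))^(-1) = (3 10)(4 13 11 9)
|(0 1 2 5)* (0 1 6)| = |(0 6)(1 2 5)| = 6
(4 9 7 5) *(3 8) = (3 8)(4 9 7 5) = [0, 1, 2, 8, 9, 4, 6, 5, 3, 7]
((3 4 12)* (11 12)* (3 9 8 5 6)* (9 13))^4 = (3 13 6 12 5 11 8 4 9)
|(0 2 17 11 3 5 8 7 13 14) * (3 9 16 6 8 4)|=33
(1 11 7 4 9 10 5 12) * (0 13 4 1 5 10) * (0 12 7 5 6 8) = [13, 11, 2, 3, 9, 7, 8, 1, 0, 12, 10, 5, 6, 4] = (0 13 4 9 12 6 8)(1 11 5 7)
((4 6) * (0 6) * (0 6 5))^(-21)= ((0 5)(4 6))^(-21)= (0 5)(4 6)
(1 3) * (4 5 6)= (1 3)(4 5 6)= [0, 3, 2, 1, 5, 6, 4]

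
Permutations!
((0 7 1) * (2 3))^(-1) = ((0 7 1)(2 3))^(-1) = (0 1 7)(2 3)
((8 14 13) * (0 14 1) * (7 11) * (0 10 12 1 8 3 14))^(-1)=(1 12 10)(3 13 14)(7 11)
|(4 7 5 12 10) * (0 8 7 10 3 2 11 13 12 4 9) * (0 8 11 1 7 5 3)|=|(0 11 13 12)(1 7 3 2)(4 10 9 8 5)|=20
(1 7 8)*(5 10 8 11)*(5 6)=(1 7 11 6 5 10 8)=[0, 7, 2, 3, 4, 10, 5, 11, 1, 9, 8, 6]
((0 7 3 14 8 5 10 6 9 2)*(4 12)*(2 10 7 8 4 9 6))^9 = (0 10 12 14 7 8 2 9 4 3 5) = ((0 8 5 7 3 14 4 12 9 10 2))^9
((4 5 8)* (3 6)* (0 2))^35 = (0 2)(3 6)(4 8 5)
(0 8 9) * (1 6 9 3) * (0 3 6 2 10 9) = (0 8 6)(1 2 10 9 3) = [8, 2, 10, 1, 4, 5, 0, 7, 6, 3, 9]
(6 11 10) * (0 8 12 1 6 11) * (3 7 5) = [8, 6, 2, 7, 4, 3, 0, 5, 12, 9, 11, 10, 1] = (0 8 12 1 6)(3 7 5)(10 11)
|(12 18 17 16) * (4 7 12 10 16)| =10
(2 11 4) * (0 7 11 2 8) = [7, 1, 2, 3, 8, 5, 6, 11, 0, 9, 10, 4] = (0 7 11 4 8)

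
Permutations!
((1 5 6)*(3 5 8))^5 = (8)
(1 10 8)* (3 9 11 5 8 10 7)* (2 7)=(1 2 7 3 9 11 5 8)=[0, 2, 7, 9, 4, 8, 6, 3, 1, 11, 10, 5]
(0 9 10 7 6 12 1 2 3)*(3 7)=(0 9 10 3)(1 2 7 6 12)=[9, 2, 7, 0, 4, 5, 12, 6, 8, 10, 3, 11, 1]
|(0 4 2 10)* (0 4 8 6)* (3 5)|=6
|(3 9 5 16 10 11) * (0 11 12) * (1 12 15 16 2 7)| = 9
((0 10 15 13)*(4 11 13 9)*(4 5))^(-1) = ((0 10 15 9 5 4 11 13))^(-1) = (0 13 11 4 5 9 15 10)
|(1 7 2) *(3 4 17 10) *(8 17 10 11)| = 3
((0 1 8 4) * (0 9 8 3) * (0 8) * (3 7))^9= ((0 1 7 3 8 4 9))^9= (0 7 8 9 1 3 4)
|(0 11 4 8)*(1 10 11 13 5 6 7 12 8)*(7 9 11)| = 12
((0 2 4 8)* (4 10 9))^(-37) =((0 2 10 9 4 8))^(-37) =(0 8 4 9 10 2)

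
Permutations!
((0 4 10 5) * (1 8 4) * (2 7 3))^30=(10)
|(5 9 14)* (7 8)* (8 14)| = |(5 9 8 7 14)| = 5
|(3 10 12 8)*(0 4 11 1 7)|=20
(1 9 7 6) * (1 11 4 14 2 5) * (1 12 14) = (1 9 7 6 11 4)(2 5 12 14) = [0, 9, 5, 3, 1, 12, 11, 6, 8, 7, 10, 4, 14, 13, 2]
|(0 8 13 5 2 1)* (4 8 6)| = 8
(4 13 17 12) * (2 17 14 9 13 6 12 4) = (2 17 4 6 12)(9 13 14) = [0, 1, 17, 3, 6, 5, 12, 7, 8, 13, 10, 11, 2, 14, 9, 15, 16, 4]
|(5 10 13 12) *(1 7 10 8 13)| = |(1 7 10)(5 8 13 12)| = 12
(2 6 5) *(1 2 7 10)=[0, 2, 6, 3, 4, 7, 5, 10, 8, 9, 1]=(1 2 6 5 7 10)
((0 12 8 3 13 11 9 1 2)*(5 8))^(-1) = ((0 12 5 8 3 13 11 9 1 2))^(-1) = (0 2 1 9 11 13 3 8 5 12)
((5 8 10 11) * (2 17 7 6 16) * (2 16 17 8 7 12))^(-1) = (2 12 17 6 7 5 11 10 8)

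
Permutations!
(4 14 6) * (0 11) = (0 11)(4 14 6) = [11, 1, 2, 3, 14, 5, 4, 7, 8, 9, 10, 0, 12, 13, 6]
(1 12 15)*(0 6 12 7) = (0 6 12 15 1 7) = [6, 7, 2, 3, 4, 5, 12, 0, 8, 9, 10, 11, 15, 13, 14, 1]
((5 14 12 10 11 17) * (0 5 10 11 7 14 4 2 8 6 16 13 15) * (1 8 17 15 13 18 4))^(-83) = (0 12 10 4 6 5 11 7 2 16 1 15 14 17 18 8) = ((0 5 1 8 6 16 18 4 2 17 10 7 14 12 11 15))^(-83)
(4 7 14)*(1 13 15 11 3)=[0, 13, 2, 1, 7, 5, 6, 14, 8, 9, 10, 3, 12, 15, 4, 11]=(1 13 15 11 3)(4 7 14)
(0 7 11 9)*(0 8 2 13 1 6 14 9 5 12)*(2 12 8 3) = (0 7 11 5 8 12)(1 6 14 9 3 2 13) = [7, 6, 13, 2, 4, 8, 14, 11, 12, 3, 10, 5, 0, 1, 9]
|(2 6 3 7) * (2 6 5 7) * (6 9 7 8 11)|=|(2 5 8 11 6 3)(7 9)|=6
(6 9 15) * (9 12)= [0, 1, 2, 3, 4, 5, 12, 7, 8, 15, 10, 11, 9, 13, 14, 6]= (6 12 9 15)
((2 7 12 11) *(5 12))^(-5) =((2 7 5 12 11))^(-5) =(12)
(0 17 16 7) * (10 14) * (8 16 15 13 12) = (0 17 15 13 12 8 16 7)(10 14) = [17, 1, 2, 3, 4, 5, 6, 0, 16, 9, 14, 11, 8, 12, 10, 13, 7, 15]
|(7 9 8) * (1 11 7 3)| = |(1 11 7 9 8 3)| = 6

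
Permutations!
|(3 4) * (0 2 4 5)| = 5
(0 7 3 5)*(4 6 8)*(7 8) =(0 8 4 6 7 3 5) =[8, 1, 2, 5, 6, 0, 7, 3, 4]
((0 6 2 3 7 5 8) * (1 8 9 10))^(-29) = (0 6 2 3 7 5 9 10 1 8)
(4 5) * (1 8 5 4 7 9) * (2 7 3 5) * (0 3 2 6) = (0 3 5 2 7 9 1 8 6) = [3, 8, 7, 5, 4, 2, 0, 9, 6, 1]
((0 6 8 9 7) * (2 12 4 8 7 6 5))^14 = ((0 5 2 12 4 8 9 6 7))^14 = (0 8 5 9 2 6 12 7 4)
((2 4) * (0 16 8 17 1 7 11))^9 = (0 8 1 11 16 17 7)(2 4)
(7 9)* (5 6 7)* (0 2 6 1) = [2, 0, 6, 3, 4, 1, 7, 9, 8, 5] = (0 2 6 7 9 5 1)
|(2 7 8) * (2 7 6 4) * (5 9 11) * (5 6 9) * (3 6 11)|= 10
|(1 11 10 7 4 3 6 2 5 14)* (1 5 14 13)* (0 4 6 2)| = |(0 4 3 2 14 5 13 1 11 10 7 6)| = 12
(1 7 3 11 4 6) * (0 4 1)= [4, 7, 2, 11, 6, 5, 0, 3, 8, 9, 10, 1]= (0 4 6)(1 7 3 11)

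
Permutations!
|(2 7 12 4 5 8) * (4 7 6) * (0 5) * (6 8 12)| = |(0 5 12 7 6 4)(2 8)| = 6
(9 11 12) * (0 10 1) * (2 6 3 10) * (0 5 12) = [2, 5, 6, 10, 4, 12, 3, 7, 8, 11, 1, 0, 9] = (0 2 6 3 10 1 5 12 9 11)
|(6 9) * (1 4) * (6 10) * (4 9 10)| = 6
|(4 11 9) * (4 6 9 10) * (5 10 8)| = |(4 11 8 5 10)(6 9)| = 10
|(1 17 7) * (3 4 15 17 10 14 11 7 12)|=5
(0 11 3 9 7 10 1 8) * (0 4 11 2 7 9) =(0 2 7 10 1 8 4 11 3) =[2, 8, 7, 0, 11, 5, 6, 10, 4, 9, 1, 3]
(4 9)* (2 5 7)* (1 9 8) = [0, 9, 5, 3, 8, 7, 6, 2, 1, 4] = (1 9 4 8)(2 5 7)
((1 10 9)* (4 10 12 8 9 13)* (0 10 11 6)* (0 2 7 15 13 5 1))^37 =((0 10 5 1 12 8 9)(2 7 15 13 4 11 6))^37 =(0 5 12 9 10 1 8)(2 15 4 6 7 13 11)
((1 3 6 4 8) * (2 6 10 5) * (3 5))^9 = ((1 5 2 6 4 8)(3 10))^9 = (1 6)(2 8)(3 10)(4 5)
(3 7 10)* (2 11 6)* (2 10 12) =[0, 1, 11, 7, 4, 5, 10, 12, 8, 9, 3, 6, 2] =(2 11 6 10 3 7 12)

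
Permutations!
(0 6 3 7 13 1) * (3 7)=(0 6 7 13 1)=[6, 0, 2, 3, 4, 5, 7, 13, 8, 9, 10, 11, 12, 1]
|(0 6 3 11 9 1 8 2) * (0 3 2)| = 8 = |(0 6 2 3 11 9 1 8)|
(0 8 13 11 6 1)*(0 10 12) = (0 8 13 11 6 1 10 12) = [8, 10, 2, 3, 4, 5, 1, 7, 13, 9, 12, 6, 0, 11]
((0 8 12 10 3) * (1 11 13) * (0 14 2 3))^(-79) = ((0 8 12 10)(1 11 13)(2 3 14))^(-79) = (0 8 12 10)(1 13 11)(2 14 3)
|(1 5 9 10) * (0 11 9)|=6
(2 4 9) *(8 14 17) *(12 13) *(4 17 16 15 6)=(2 17 8 14 16 15 6 4 9)(12 13)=[0, 1, 17, 3, 9, 5, 4, 7, 14, 2, 10, 11, 13, 12, 16, 6, 15, 8]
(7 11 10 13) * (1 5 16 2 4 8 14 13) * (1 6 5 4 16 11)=[0, 4, 16, 3, 8, 11, 5, 1, 14, 9, 6, 10, 12, 7, 13, 15, 2]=(1 4 8 14 13 7)(2 16)(5 11 10 6)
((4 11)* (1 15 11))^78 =(1 11)(4 15)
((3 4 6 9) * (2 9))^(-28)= (2 3 6 9 4)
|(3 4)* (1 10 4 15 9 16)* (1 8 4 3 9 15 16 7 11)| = 9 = |(1 10 3 16 8 4 9 7 11)|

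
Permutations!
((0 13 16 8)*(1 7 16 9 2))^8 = (16)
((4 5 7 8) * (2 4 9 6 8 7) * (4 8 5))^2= ((2 8 9 6 5))^2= (2 9 5 8 6)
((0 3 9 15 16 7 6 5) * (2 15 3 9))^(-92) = ((0 9 3 2 15 16 7 6 5))^(-92) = (0 6 16 2 9 5 7 15 3)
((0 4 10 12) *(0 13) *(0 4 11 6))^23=(0 6 11)(4 13 12 10)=((0 11 6)(4 10 12 13))^23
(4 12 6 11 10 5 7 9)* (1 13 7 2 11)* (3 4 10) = (1 13 7 9 10 5 2 11 3 4 12 6) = [0, 13, 11, 4, 12, 2, 1, 9, 8, 10, 5, 3, 6, 7]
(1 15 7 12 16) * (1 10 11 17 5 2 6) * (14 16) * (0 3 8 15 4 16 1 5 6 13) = (0 3 8 15 7 12 14 1 4 16 10 11 17 6 5 2 13) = [3, 4, 13, 8, 16, 2, 5, 12, 15, 9, 11, 17, 14, 0, 1, 7, 10, 6]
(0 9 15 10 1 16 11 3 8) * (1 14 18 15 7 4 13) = (0 9 7 4 13 1 16 11 3 8)(10 14 18 15) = [9, 16, 2, 8, 13, 5, 6, 4, 0, 7, 14, 3, 12, 1, 18, 10, 11, 17, 15]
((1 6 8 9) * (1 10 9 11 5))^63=((1 6 8 11 5)(9 10))^63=(1 11 6 5 8)(9 10)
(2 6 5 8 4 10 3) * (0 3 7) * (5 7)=[3, 1, 6, 2, 10, 8, 7, 0, 4, 9, 5]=(0 3 2 6 7)(4 10 5 8)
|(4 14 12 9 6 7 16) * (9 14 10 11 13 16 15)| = 20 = |(4 10 11 13 16)(6 7 15 9)(12 14)|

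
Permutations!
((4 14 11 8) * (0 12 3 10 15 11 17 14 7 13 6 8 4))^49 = ((0 12 3 10 15 11 4 7 13 6 8)(14 17))^49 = (0 11 8 15 6 10 13 3 7 12 4)(14 17)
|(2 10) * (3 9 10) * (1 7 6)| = 12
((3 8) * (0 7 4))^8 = (8)(0 4 7)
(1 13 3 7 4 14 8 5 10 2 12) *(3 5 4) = (1 13 5 10 2 12)(3 7)(4 14 8) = [0, 13, 12, 7, 14, 10, 6, 3, 4, 9, 2, 11, 1, 5, 8]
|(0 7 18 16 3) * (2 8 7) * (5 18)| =|(0 2 8 7 5 18 16 3)| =8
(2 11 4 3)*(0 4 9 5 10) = (0 4 3 2 11 9 5 10) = [4, 1, 11, 2, 3, 10, 6, 7, 8, 5, 0, 9]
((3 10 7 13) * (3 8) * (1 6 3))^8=((1 6 3 10 7 13 8))^8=(1 6 3 10 7 13 8)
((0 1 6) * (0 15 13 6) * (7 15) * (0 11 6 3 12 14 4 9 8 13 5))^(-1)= (0 5 15 7 6 11 1)(3 13 8 9 4 14 12)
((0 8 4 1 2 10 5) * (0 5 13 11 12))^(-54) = ((0 8 4 1 2 10 13 11 12))^(-54) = (13)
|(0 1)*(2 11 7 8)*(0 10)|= |(0 1 10)(2 11 7 8)|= 12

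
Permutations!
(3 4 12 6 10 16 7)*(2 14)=(2 14)(3 4 12 6 10 16 7)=[0, 1, 14, 4, 12, 5, 10, 3, 8, 9, 16, 11, 6, 13, 2, 15, 7]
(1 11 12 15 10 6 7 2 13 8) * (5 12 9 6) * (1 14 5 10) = [0, 11, 13, 3, 4, 12, 7, 2, 14, 6, 10, 9, 15, 8, 5, 1] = (1 11 9 6 7 2 13 8 14 5 12 15)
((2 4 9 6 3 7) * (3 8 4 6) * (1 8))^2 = (1 4 3 2)(6 8 9 7)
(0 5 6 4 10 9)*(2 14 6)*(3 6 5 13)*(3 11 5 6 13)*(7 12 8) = (0 3 13 11 5 2 14 6 4 10 9)(7 12 8) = [3, 1, 14, 13, 10, 2, 4, 12, 7, 0, 9, 5, 8, 11, 6]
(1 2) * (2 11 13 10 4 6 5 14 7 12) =(1 11 13 10 4 6 5 14 7 12 2) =[0, 11, 1, 3, 6, 14, 5, 12, 8, 9, 4, 13, 2, 10, 7]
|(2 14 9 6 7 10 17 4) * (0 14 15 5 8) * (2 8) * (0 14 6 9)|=|(0 6 7 10 17 4 8 14)(2 15 5)|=24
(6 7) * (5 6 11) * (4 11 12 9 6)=(4 11 5)(6 7 12 9)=[0, 1, 2, 3, 11, 4, 7, 12, 8, 6, 10, 5, 9]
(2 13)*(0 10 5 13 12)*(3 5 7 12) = (0 10 7 12)(2 3 5 13) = [10, 1, 3, 5, 4, 13, 6, 12, 8, 9, 7, 11, 0, 2]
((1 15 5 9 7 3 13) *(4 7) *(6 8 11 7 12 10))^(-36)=(1 9 10 11 13 5 12 8 3 15 4 6 7)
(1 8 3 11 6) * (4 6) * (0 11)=[11, 8, 2, 0, 6, 5, 1, 7, 3, 9, 10, 4]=(0 11 4 6 1 8 3)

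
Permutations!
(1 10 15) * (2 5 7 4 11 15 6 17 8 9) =(1 10 6 17 8 9 2 5 7 4 11 15) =[0, 10, 5, 3, 11, 7, 17, 4, 9, 2, 6, 15, 12, 13, 14, 1, 16, 8]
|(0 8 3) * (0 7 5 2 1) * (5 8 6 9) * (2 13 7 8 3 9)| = 12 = |(0 6 2 1)(3 8 9 5 13 7)|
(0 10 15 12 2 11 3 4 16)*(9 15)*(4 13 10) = (0 4 16)(2 11 3 13 10 9 15 12) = [4, 1, 11, 13, 16, 5, 6, 7, 8, 15, 9, 3, 2, 10, 14, 12, 0]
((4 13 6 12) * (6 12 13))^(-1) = (4 12 13 6)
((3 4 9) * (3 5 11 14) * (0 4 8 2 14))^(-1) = (0 11 5 9 4)(2 8 3 14)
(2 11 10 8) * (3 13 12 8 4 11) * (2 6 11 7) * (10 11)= (2 3 13 12 8 6 10 4 7)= [0, 1, 3, 13, 7, 5, 10, 2, 6, 9, 4, 11, 8, 12]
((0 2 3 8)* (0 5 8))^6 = (8)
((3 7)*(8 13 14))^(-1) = (3 7)(8 14 13)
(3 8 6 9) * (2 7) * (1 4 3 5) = (1 4 3 8 6 9 5)(2 7) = [0, 4, 7, 8, 3, 1, 9, 2, 6, 5]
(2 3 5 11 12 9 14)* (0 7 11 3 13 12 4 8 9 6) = (0 7 11 4 8 9 14 2 13 12 6)(3 5) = [7, 1, 13, 5, 8, 3, 0, 11, 9, 14, 10, 4, 6, 12, 2]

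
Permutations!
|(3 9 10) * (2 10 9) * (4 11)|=|(2 10 3)(4 11)|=6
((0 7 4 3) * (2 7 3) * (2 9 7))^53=(0 3)(4 7 9)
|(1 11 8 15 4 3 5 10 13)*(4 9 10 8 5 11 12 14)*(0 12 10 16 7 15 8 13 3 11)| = |(0 12 14 4 11 5 13 1 10 3)(7 15 9 16)| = 20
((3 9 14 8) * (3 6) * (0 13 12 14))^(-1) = ((0 13 12 14 8 6 3 9))^(-1) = (0 9 3 6 8 14 12 13)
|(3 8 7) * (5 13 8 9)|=|(3 9 5 13 8 7)|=6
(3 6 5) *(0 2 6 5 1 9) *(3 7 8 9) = (0 2 6 1 3 5 7 8 9) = [2, 3, 6, 5, 4, 7, 1, 8, 9, 0]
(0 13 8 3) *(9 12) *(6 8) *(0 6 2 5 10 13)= (2 5 10 13)(3 6 8)(9 12)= [0, 1, 5, 6, 4, 10, 8, 7, 3, 12, 13, 11, 9, 2]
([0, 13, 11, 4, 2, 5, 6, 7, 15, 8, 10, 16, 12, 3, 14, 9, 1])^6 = [0, 16, 4, 13, 3, 5, 6, 7, 8, 9, 10, 2, 12, 1, 14, 15, 11]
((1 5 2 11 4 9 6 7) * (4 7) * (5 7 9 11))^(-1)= ((1 7)(2 5)(4 11 9 6))^(-1)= (1 7)(2 5)(4 6 9 11)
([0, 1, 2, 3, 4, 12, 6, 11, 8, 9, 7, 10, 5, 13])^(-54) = [0, 1, 2, 3, 4, 5, 6, 7, 8, 9, 10, 11, 12, 13]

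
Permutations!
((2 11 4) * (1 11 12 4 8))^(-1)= (1 8 11)(2 4 12)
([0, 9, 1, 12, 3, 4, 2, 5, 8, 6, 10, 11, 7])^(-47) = (1 9 6 2)(3 5 12 4 7)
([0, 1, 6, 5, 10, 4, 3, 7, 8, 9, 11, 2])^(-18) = (2 5 11 3 10 6 4)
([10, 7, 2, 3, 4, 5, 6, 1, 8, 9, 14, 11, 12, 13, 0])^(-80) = [10, 1, 2, 3, 4, 5, 6, 7, 8, 9, 14, 11, 12, 13, 0]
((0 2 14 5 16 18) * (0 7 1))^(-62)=((0 2 14 5 16 18 7 1))^(-62)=(0 14 16 7)(1 2 5 18)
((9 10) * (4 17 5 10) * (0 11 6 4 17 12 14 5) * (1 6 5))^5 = (0 17 9 10 5 11)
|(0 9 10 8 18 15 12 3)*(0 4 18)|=|(0 9 10 8)(3 4 18 15 12)|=20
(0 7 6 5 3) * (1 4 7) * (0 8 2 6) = (0 1 4 7)(2 6 5 3 8) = [1, 4, 6, 8, 7, 3, 5, 0, 2]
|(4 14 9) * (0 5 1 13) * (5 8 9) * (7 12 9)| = |(0 8 7 12 9 4 14 5 1 13)| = 10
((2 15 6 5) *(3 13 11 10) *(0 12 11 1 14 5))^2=(0 11 3 1 5 15)(2 6 12 10 13 14)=((0 12 11 10 3 13 1 14 5 2 15 6))^2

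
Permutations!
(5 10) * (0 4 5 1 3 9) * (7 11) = (0 4 5 10 1 3 9)(7 11) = [4, 3, 2, 9, 5, 10, 6, 11, 8, 0, 1, 7]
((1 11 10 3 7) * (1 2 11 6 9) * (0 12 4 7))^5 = ((0 12 4 7 2 11 10 3)(1 6 9))^5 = (0 11 4 3 2 12 10 7)(1 9 6)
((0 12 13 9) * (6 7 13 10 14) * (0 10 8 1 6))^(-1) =((0 12 8 1 6 7 13 9 10 14))^(-1) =(0 14 10 9 13 7 6 1 8 12)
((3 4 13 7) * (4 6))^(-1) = (3 7 13 4 6)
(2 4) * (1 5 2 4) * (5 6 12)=(1 6 12 5 2)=[0, 6, 1, 3, 4, 2, 12, 7, 8, 9, 10, 11, 5]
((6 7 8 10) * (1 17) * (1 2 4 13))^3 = ((1 17 2 4 13)(6 7 8 10))^3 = (1 4 17 13 2)(6 10 8 7)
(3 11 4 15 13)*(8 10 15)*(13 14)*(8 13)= (3 11 4 13)(8 10 15 14)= [0, 1, 2, 11, 13, 5, 6, 7, 10, 9, 15, 4, 12, 3, 8, 14]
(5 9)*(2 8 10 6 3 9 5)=(2 8 10 6 3 9)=[0, 1, 8, 9, 4, 5, 3, 7, 10, 2, 6]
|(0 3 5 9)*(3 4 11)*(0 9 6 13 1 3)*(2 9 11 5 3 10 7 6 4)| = |(0 2 9 11)(1 10 7 6 13)(4 5)| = 20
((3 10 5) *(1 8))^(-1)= (1 8)(3 5 10)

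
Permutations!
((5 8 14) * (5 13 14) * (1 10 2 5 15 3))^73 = (1 5 3 2 15 10 8)(13 14)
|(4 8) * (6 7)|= |(4 8)(6 7)|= 2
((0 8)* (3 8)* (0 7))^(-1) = (0 7 8 3) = ((0 3 8 7))^(-1)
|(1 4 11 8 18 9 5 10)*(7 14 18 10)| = 5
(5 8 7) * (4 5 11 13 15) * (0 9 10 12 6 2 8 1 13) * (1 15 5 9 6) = [6, 13, 8, 3, 9, 15, 2, 11, 7, 10, 12, 0, 1, 5, 14, 4] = (0 6 2 8 7 11)(1 13 5 15 4 9 10 12)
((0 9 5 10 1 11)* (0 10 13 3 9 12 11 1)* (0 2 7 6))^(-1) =(0 6 7 2 10 11 12)(3 13 5 9)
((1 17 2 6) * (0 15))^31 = ((0 15)(1 17 2 6))^31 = (0 15)(1 6 2 17)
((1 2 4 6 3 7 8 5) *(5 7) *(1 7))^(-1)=((1 2 4 6 3 5 7 8))^(-1)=(1 8 7 5 3 6 4 2)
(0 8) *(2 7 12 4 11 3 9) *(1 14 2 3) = [8, 14, 7, 9, 11, 5, 6, 12, 0, 3, 10, 1, 4, 13, 2] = (0 8)(1 14 2 7 12 4 11)(3 9)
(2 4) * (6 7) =(2 4)(6 7) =[0, 1, 4, 3, 2, 5, 7, 6]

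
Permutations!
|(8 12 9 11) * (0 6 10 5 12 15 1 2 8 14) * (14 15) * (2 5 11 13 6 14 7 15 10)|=|(0 14)(1 5 12 9 13 6 2 8 7 15)(10 11)|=10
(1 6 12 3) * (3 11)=[0, 6, 2, 1, 4, 5, 12, 7, 8, 9, 10, 3, 11]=(1 6 12 11 3)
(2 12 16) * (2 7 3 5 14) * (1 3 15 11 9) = [0, 3, 12, 5, 4, 14, 6, 15, 8, 1, 10, 9, 16, 13, 2, 11, 7] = (1 3 5 14 2 12 16 7 15 11 9)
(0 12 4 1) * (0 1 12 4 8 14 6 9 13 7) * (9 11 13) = (0 4 12 8 14 6 11 13 7) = [4, 1, 2, 3, 12, 5, 11, 0, 14, 9, 10, 13, 8, 7, 6]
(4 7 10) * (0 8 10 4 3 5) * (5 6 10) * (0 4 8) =[0, 1, 2, 6, 7, 4, 10, 8, 5, 9, 3] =(3 6 10)(4 7 8 5)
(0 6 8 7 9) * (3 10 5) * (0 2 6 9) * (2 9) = [2, 1, 6, 10, 4, 3, 8, 0, 7, 9, 5] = (0 2 6 8 7)(3 10 5)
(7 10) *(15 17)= (7 10)(15 17)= [0, 1, 2, 3, 4, 5, 6, 10, 8, 9, 7, 11, 12, 13, 14, 17, 16, 15]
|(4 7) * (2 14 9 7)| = |(2 14 9 7 4)| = 5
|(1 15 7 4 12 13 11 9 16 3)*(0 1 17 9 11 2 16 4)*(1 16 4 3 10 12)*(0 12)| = 21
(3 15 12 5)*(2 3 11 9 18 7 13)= (2 3 15 12 5 11 9 18 7 13)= [0, 1, 3, 15, 4, 11, 6, 13, 8, 18, 10, 9, 5, 2, 14, 12, 16, 17, 7]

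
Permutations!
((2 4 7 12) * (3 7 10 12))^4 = (12)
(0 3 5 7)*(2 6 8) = (0 3 5 7)(2 6 8) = [3, 1, 6, 5, 4, 7, 8, 0, 2]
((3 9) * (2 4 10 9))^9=((2 4 10 9 3))^9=(2 3 9 10 4)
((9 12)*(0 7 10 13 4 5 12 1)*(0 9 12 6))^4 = (0 4 7 5 10 6 13)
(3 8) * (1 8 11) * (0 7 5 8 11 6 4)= (0 7 5 8 3 6 4)(1 11)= [7, 11, 2, 6, 0, 8, 4, 5, 3, 9, 10, 1]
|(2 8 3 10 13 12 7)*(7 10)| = 12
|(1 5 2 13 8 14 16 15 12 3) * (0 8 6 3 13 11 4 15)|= 20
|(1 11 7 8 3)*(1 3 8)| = |(1 11 7)| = 3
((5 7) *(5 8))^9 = ((5 7 8))^9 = (8)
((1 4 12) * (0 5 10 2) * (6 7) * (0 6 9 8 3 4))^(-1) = ((0 5 10 2 6 7 9 8 3 4 12 1))^(-1) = (0 1 12 4 3 8 9 7 6 2 10 5)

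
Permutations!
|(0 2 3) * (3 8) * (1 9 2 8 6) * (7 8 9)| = 8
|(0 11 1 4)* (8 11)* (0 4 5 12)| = 6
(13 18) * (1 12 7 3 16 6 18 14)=(1 12 7 3 16 6 18 13 14)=[0, 12, 2, 16, 4, 5, 18, 3, 8, 9, 10, 11, 7, 14, 1, 15, 6, 17, 13]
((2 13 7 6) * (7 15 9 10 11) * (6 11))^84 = (15)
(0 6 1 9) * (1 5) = (0 6 5 1 9) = [6, 9, 2, 3, 4, 1, 5, 7, 8, 0]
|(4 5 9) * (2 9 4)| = 2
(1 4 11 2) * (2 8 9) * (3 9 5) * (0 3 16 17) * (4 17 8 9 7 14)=[3, 17, 1, 7, 11, 16, 6, 14, 5, 2, 10, 9, 12, 13, 4, 15, 8, 0]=(0 3 7 14 4 11 9 2 1 17)(5 16 8)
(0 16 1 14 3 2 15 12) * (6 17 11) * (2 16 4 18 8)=(0 4 18 8 2 15 12)(1 14 3 16)(6 17 11)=[4, 14, 15, 16, 18, 5, 17, 7, 2, 9, 10, 6, 0, 13, 3, 12, 1, 11, 8]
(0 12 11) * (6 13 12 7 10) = (0 7 10 6 13 12 11) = [7, 1, 2, 3, 4, 5, 13, 10, 8, 9, 6, 0, 11, 12]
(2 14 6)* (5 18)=(2 14 6)(5 18)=[0, 1, 14, 3, 4, 18, 2, 7, 8, 9, 10, 11, 12, 13, 6, 15, 16, 17, 5]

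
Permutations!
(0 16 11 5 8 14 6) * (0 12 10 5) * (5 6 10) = (0 16 11)(5 8 14 10 6 12) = [16, 1, 2, 3, 4, 8, 12, 7, 14, 9, 6, 0, 5, 13, 10, 15, 11]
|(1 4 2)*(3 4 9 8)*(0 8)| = 7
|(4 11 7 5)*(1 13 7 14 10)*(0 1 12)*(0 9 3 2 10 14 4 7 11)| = |(14)(0 1 13 11 4)(2 10 12 9 3)(5 7)| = 10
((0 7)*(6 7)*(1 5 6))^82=(0 5 7 1 6)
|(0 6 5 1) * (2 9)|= 4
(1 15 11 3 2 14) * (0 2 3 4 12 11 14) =(0 2)(1 15 14)(4 12 11) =[2, 15, 0, 3, 12, 5, 6, 7, 8, 9, 10, 4, 11, 13, 1, 14]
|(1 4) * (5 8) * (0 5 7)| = 4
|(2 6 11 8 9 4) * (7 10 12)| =|(2 6 11 8 9 4)(7 10 12)| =6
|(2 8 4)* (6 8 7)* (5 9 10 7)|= |(2 5 9 10 7 6 8 4)|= 8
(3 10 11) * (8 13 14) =(3 10 11)(8 13 14) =[0, 1, 2, 10, 4, 5, 6, 7, 13, 9, 11, 3, 12, 14, 8]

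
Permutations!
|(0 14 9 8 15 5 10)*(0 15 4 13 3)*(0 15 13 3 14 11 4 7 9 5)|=|(0 11 4 3 15)(5 10 13 14)(7 9 8)|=60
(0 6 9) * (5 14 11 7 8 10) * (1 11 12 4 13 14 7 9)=[6, 11, 2, 3, 13, 7, 1, 8, 10, 0, 5, 9, 4, 14, 12]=(0 6 1 11 9)(4 13 14 12)(5 7 8 10)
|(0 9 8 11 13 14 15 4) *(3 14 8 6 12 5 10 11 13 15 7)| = |(0 9 6 12 5 10 11 15 4)(3 14 7)(8 13)| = 18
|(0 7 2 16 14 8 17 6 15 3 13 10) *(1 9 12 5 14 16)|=|(0 7 2 1 9 12 5 14 8 17 6 15 3 13 10)|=15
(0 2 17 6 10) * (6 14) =(0 2 17 14 6 10) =[2, 1, 17, 3, 4, 5, 10, 7, 8, 9, 0, 11, 12, 13, 6, 15, 16, 14]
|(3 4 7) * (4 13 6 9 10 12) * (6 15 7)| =20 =|(3 13 15 7)(4 6 9 10 12)|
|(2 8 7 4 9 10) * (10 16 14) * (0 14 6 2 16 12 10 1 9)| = 12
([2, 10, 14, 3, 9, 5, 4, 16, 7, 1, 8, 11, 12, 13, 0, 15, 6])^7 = (0 2 14)(1 9 4 6 16 7 8 10)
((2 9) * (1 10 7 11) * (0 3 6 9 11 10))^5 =((0 3 6 9 2 11 1)(7 10))^5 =(0 11 9 3 1 2 6)(7 10)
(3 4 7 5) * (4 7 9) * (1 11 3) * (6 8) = (1 11 3 7 5)(4 9)(6 8) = [0, 11, 2, 7, 9, 1, 8, 5, 6, 4, 10, 3]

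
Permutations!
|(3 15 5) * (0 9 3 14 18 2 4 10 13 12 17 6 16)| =|(0 9 3 15 5 14 18 2 4 10 13 12 17 6 16)| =15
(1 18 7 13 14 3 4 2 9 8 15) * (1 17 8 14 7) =(1 18)(2 9 14 3 4)(7 13)(8 15 17) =[0, 18, 9, 4, 2, 5, 6, 13, 15, 14, 10, 11, 12, 7, 3, 17, 16, 8, 1]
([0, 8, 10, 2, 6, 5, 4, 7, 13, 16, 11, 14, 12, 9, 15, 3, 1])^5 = [0, 1, 3, 15, 6, 5, 4, 7, 8, 9, 2, 10, 12, 13, 11, 14, 16]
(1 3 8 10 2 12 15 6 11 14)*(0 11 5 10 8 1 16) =(0 11 14 16)(1 3)(2 12 15 6 5 10) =[11, 3, 12, 1, 4, 10, 5, 7, 8, 9, 2, 14, 15, 13, 16, 6, 0]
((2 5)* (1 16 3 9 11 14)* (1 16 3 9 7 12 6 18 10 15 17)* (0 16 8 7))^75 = ((0 16 9 11 14 8 7 12 6 18 10 15 17 1 3)(2 5))^75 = (18)(2 5)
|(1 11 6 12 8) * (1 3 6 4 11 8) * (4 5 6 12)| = 4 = |(1 8 3 12)(4 11 5 6)|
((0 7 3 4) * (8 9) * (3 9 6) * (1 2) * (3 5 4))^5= (0 5 8 7 4 6 9)(1 2)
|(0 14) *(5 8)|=|(0 14)(5 8)|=2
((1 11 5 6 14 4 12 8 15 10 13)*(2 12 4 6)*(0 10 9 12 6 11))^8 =(15)(2 11 6 5 14)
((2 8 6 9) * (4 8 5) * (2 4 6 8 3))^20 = (2 6 4)(3 5 9)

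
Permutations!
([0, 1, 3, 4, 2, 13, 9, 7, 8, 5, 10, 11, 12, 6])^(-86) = (2 3 4)(5 6)(9 13)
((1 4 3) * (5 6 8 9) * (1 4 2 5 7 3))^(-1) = (1 4 3 7 9 8 6 5 2)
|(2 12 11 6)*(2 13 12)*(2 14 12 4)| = 7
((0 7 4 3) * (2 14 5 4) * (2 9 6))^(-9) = ((0 7 9 6 2 14 5 4 3))^(-9) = (14)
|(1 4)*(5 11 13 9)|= |(1 4)(5 11 13 9)|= 4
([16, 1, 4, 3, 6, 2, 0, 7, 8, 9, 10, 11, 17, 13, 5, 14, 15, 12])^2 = (17)(0 15 5 4)(2 6 16 14)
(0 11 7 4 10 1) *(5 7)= (0 11 5 7 4 10 1)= [11, 0, 2, 3, 10, 7, 6, 4, 8, 9, 1, 5]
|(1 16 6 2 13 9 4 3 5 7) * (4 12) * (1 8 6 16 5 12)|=24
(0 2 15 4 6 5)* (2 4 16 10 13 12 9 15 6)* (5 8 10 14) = (0 4 2 6 8 10 13 12 9 15 16 14 5) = [4, 1, 6, 3, 2, 0, 8, 7, 10, 15, 13, 11, 9, 12, 5, 16, 14]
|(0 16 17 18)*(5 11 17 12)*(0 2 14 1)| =|(0 16 12 5 11 17 18 2 14 1)| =10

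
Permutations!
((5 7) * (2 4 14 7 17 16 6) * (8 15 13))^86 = (2 16 5 14)(4 6 17 7)(8 13 15)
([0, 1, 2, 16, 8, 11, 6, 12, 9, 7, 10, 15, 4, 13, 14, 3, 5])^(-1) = (3 15 11 5 16)(4 12 7 9 8)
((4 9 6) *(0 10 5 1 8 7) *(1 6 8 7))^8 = ((0 10 5 6 4 9 8 1 7))^8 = (0 7 1 8 9 4 6 5 10)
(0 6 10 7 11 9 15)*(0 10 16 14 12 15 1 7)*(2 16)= (0 6 2 16 14 12 15 10)(1 7 11 9)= [6, 7, 16, 3, 4, 5, 2, 11, 8, 1, 0, 9, 15, 13, 12, 10, 14]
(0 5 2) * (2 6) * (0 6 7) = [5, 1, 6, 3, 4, 7, 2, 0] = (0 5 7)(2 6)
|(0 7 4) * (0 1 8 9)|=6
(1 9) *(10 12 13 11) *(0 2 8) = (0 2 8)(1 9)(10 12 13 11) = [2, 9, 8, 3, 4, 5, 6, 7, 0, 1, 12, 10, 13, 11]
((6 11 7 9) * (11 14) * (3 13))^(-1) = ((3 13)(6 14 11 7 9))^(-1) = (3 13)(6 9 7 11 14)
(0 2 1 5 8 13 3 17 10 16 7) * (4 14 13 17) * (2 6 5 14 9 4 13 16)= (0 6 5 8 17 10 2 1 14 16 7)(3 13)(4 9)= [6, 14, 1, 13, 9, 8, 5, 0, 17, 4, 2, 11, 12, 3, 16, 15, 7, 10]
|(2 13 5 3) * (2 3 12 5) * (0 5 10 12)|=|(0 5)(2 13)(10 12)|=2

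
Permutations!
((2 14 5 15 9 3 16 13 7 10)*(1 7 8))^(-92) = (1 14 3)(2 9 8)(5 16 7)(10 15 13) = ((1 7 10 2 14 5 15 9 3 16 13 8))^(-92)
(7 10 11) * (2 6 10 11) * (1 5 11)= (1 5 11 7)(2 6 10)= [0, 5, 6, 3, 4, 11, 10, 1, 8, 9, 2, 7]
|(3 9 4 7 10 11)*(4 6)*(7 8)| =8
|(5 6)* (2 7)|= |(2 7)(5 6)|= 2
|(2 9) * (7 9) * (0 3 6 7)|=6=|(0 3 6 7 9 2)|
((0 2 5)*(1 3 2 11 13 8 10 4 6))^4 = (0 10 3 11 4 2 13 6 5 8 1) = ((0 11 13 8 10 4 6 1 3 2 5))^4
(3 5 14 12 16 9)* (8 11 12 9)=(3 5 14 9)(8 11 12 16)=[0, 1, 2, 5, 4, 14, 6, 7, 11, 3, 10, 12, 16, 13, 9, 15, 8]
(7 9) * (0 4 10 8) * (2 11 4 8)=(0 8)(2 11 4 10)(7 9)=[8, 1, 11, 3, 10, 5, 6, 9, 0, 7, 2, 4]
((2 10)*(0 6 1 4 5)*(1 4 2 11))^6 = ((0 6 4 5)(1 2 10 11))^6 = (0 4)(1 10)(2 11)(5 6)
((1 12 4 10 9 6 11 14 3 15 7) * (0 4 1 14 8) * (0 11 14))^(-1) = ((0 4 10 9 6 14 3 15 7)(1 12)(8 11))^(-1) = (0 7 15 3 14 6 9 10 4)(1 12)(8 11)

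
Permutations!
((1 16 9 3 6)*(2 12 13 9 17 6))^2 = (1 17)(2 13 3 12 9)(6 16)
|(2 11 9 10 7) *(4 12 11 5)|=8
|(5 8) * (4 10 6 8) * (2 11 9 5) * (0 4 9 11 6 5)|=|(11)(0 4 10 5 9)(2 6 8)|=15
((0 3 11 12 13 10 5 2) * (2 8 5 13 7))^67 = (0 3 11 12 7 2)(5 8)(10 13)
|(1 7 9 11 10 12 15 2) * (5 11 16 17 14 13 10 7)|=|(1 5 11 7 9 16 17 14 13 10 12 15 2)|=13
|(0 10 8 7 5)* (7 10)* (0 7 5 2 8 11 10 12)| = |(0 5 7 2 8 12)(10 11)| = 6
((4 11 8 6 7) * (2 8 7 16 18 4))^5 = (2 4 6 7 18 8 11 16)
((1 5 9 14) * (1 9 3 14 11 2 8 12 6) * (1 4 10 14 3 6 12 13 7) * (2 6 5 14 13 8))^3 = ((1 14 9 11 6 4 10 13 7))^3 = (1 11 10)(4 7 9)(6 13 14)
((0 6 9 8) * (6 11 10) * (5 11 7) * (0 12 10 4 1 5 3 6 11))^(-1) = ((0 7 3 6 9 8 12 10 11 4 1 5))^(-1) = (0 5 1 4 11 10 12 8 9 6 3 7)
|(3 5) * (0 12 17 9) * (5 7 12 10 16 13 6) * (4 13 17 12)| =30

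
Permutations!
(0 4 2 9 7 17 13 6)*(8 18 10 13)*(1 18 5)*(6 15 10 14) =[4, 18, 9, 3, 2, 1, 0, 17, 5, 7, 13, 11, 12, 15, 6, 10, 16, 8, 14] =(0 4 2 9 7 17 8 5 1 18 14 6)(10 13 15)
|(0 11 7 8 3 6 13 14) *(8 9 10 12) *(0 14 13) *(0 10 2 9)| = 30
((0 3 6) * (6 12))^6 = ((0 3 12 6))^6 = (0 12)(3 6)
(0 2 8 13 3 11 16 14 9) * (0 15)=(0 2 8 13 3 11 16 14 9 15)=[2, 1, 8, 11, 4, 5, 6, 7, 13, 15, 10, 16, 12, 3, 9, 0, 14]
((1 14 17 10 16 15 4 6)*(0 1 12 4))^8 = (0 1 14 17 10 16 15)(4 12 6)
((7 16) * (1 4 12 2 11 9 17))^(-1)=((1 4 12 2 11 9 17)(7 16))^(-1)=(1 17 9 11 2 12 4)(7 16)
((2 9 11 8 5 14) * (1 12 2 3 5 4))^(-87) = ((1 12 2 9 11 8 4)(3 5 14))^(-87) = (14)(1 11 12 8 2 4 9)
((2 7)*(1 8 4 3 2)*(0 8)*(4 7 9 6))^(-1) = ((0 8 7 1)(2 9 6 4 3))^(-1) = (0 1 7 8)(2 3 4 6 9)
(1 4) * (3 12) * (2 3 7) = (1 4)(2 3 12 7) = [0, 4, 3, 12, 1, 5, 6, 2, 8, 9, 10, 11, 7]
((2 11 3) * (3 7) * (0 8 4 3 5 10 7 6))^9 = (0 4 2 6 8 3 11)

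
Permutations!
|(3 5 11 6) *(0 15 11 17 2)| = |(0 15 11 6 3 5 17 2)| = 8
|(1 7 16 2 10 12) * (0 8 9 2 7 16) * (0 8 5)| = |(0 5)(1 16 7 8 9 2 10 12)| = 8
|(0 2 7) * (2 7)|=|(0 7)|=2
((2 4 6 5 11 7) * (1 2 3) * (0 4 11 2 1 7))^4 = ((0 4 6 5 2 11)(3 7))^4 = (0 2 6)(4 11 5)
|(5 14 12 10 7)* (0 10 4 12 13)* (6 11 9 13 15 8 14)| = 24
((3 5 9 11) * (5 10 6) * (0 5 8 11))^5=((0 5 9)(3 10 6 8 11))^5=(11)(0 9 5)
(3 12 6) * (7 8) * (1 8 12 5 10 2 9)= [0, 8, 9, 5, 4, 10, 3, 12, 7, 1, 2, 11, 6]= (1 8 7 12 6 3 5 10 2 9)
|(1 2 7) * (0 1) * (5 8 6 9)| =4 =|(0 1 2 7)(5 8 6 9)|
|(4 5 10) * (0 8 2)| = 3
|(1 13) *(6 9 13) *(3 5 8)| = |(1 6 9 13)(3 5 8)| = 12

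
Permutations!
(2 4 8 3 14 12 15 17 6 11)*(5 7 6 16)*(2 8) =(2 4)(3 14 12 15 17 16 5 7 6 11 8) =[0, 1, 4, 14, 2, 7, 11, 6, 3, 9, 10, 8, 15, 13, 12, 17, 5, 16]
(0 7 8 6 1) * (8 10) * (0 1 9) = [7, 1, 2, 3, 4, 5, 9, 10, 6, 0, 8] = (0 7 10 8 6 9)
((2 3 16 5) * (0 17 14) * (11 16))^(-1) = ((0 17 14)(2 3 11 16 5))^(-1) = (0 14 17)(2 5 16 11 3)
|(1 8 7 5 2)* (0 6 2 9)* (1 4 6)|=|(0 1 8 7 5 9)(2 4 6)|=6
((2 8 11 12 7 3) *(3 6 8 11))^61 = (2 8 7 11 3 6 12)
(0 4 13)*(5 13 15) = (0 4 15 5 13) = [4, 1, 2, 3, 15, 13, 6, 7, 8, 9, 10, 11, 12, 0, 14, 5]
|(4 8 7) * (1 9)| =6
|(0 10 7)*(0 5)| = 4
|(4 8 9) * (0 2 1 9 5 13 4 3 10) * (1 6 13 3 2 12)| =|(0 12 1 9 2 6 13 4 8 5 3 10)| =12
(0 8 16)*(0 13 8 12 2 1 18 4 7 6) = (0 12 2 1 18 4 7 6)(8 16 13) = [12, 18, 1, 3, 7, 5, 0, 6, 16, 9, 10, 11, 2, 8, 14, 15, 13, 17, 4]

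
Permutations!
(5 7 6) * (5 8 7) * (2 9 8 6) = (2 9 8 7) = [0, 1, 9, 3, 4, 5, 6, 2, 7, 8]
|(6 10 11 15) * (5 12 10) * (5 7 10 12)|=5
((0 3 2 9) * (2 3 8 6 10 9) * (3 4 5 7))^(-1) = (0 9 10 6 8)(3 7 5 4)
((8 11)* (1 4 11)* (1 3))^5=((1 4 11 8 3))^5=(11)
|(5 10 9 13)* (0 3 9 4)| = 7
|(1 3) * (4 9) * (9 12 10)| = 4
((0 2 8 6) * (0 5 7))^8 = (0 8 5)(2 6 7)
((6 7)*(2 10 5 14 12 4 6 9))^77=((2 10 5 14 12 4 6 7 9))^77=(2 4 10 6 5 7 14 9 12)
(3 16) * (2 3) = (2 3 16) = [0, 1, 3, 16, 4, 5, 6, 7, 8, 9, 10, 11, 12, 13, 14, 15, 2]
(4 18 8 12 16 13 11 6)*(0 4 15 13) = (0 4 18 8 12 16)(6 15 13 11) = [4, 1, 2, 3, 18, 5, 15, 7, 12, 9, 10, 6, 16, 11, 14, 13, 0, 17, 8]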